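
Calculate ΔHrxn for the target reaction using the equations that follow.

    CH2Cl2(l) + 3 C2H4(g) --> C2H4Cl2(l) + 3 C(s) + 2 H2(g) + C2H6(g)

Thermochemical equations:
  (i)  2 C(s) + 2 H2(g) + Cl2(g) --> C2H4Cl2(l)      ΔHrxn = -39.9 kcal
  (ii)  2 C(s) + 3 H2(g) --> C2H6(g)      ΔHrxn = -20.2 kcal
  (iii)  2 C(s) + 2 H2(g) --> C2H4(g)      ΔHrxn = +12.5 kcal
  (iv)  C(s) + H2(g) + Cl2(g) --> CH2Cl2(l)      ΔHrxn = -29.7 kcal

(i) as written (C2H4Cl2(l) already on the product side): -39.9 kcal
(ii) as written (C2H6(g) already on the product side): -20.2 kcal
(iii) reversed and × 3 (C2H4(g) must end up as a reactant; scale by 3 for the 3 C2H4(g)): (-3)·(+12.5) = -37.5 kcal
(iv) reversed (CH2Cl2(l) must end up as a reactant): +29.7 kcal
ΔHrxn = (1)·(-39.9) + (1)·(-20.2) + (-3)·(+12.5) + (-1)·(-29.7) = -67.9 kcal

ΔHrxn = -67.9 kcal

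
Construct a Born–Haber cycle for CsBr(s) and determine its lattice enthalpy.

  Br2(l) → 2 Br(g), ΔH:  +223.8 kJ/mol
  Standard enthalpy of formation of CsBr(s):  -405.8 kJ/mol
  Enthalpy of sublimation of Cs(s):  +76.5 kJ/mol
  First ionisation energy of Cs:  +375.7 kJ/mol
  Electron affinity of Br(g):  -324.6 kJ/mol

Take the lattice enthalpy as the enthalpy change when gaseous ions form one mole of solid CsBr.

U = -645.3 kJ/mol

ΔHf° = 1·ΔHsub + 1·(ΣIE) + 1/2·D(Br2) + 1·EA + U
-405.8 = 1·(+76.5) + 1·(+375.7) + 1/2·(+223.8) + 1·(-324.6) + U
U = -405.8 − (+239.5) = -645.3 kJ/mol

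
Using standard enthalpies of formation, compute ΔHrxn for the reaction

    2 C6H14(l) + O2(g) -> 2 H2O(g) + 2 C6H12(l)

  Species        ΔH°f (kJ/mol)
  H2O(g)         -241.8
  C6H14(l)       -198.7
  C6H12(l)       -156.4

ΔHrxn = -399.0 kJ/mol

Products: 2·(-241.8) + 2·(-156.4) = -796.4
Reactants: 2·(-198.7) + 1·(+0.0) = -397.4
ΔHrxn = (-796.4) − (-397.4) = -399.0 kJ/mol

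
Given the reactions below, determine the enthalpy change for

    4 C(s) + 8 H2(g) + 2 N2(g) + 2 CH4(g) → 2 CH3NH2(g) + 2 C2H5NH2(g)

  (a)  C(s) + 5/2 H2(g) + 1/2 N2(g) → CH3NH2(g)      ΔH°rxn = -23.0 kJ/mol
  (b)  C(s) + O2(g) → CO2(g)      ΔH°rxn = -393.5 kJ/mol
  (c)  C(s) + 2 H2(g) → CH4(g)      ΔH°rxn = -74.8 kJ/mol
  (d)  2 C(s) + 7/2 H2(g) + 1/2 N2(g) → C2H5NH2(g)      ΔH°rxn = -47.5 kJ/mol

(a) × 2: (2)·(-23.0) = -46.0 kJ/mol
(b): not needed.
(c) reversed and × 2: (-2)·(-74.8) = +149.6 kJ/mol
(d) × 2: (2)·(-47.5) = -95.0 kJ/mol
Since enthalpy is a state function, ΔH°rxn = (-46.0) + (+149.6) + (-95.0) = 8.6 kJ/mol

ΔH°rxn = 8.6 kJ/mol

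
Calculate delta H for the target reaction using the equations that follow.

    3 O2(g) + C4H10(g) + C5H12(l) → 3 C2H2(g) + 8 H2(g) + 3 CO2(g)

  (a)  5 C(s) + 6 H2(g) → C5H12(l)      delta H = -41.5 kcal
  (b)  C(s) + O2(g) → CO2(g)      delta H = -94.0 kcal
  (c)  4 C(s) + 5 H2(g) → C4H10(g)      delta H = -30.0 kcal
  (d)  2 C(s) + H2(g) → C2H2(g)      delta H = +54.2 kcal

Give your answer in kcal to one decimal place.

(a) reversed: +41.5 kcal
(b) × 3: (3)·(-94.0) = -282.0 kcal
(c) reversed: +30.0 kcal
(d) × 3: (3)·(+54.2) = +162.6 kcal
Summing the manipulated equations, delta H = (-1)·(-41.5) + (3)·(-94.0) + (-1)·(-30.0) + (3)·(+54.2) = -47.9 kcal

delta H = -47.9 kcal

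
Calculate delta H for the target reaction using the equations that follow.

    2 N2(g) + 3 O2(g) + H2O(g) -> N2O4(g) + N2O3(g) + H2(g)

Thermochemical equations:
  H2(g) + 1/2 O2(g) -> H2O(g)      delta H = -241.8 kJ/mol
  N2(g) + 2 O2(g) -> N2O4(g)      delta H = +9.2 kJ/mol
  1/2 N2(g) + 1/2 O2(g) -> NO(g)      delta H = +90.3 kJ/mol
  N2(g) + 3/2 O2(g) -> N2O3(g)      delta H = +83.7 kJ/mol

equation 1 reversed (reverse to put H2O(g) on the reactant side): +241.8 kJ/mol
equation 2 as written (N2O4(g) already on the product side): +9.2 kJ/mol
equation 3: not needed (NO(g) appears nowhere else).
equation 4 as written (N2O3(g) already on the product side): +83.7 kJ/mol
delta H = (-1)·(-241.8) + (1)·(+9.2) + (1)·(+83.7) = 334.7 kJ/mol

delta H = 334.7 kJ/mol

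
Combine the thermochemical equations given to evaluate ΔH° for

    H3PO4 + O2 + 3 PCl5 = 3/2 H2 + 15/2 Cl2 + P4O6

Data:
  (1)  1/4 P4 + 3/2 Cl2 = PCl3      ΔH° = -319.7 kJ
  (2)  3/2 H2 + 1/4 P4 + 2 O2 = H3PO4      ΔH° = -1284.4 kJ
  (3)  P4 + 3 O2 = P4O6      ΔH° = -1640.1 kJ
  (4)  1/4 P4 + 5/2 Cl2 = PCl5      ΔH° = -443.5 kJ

(1): not needed (PCl3 appears nowhere else).
(2) reversed (reverse to put H3PO4 on the reactant side): +1284.4 kJ
(3) as written (P4O6 already on the product side): -1640.1 kJ
(4) reversed and × 3 (PCl5 must end up as a reactant; scale by 3 for the 3 PCl5): (-3)·(-443.5) = +1330.5 kJ
ΔH° = (+1284.4) + (-1640.1) + (+1330.5) = 974.8 kJ

ΔH° = 974.8 kJ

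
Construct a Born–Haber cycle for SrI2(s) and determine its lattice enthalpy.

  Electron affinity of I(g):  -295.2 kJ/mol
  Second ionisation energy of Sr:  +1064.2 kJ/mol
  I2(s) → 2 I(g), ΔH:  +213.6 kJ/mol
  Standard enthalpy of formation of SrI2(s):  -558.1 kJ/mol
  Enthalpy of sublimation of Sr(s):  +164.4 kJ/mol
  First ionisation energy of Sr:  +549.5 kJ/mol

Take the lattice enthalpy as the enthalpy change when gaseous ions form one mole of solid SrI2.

ΔHf° = 1·ΔHsub + 1·(ΣIE) + 1·D(I2) + 2·EA + U
-558.1 = 1·(+164.4) + 1·(+1613.7) + 1·(+213.6) + 2·(-295.2) + U
U = -558.1 − (+1401.3) = -1959.4 kJ/mol

U = -1959.4 kJ/mol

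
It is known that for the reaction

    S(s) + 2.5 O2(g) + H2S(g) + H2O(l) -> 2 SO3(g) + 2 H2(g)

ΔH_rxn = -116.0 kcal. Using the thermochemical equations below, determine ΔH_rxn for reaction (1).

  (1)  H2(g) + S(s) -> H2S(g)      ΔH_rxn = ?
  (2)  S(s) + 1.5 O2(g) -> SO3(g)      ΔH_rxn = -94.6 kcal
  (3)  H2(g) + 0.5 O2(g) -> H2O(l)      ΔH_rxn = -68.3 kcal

ΔH_rxn = -4.9 kcal

(1) reversed (H2S(g) must end up as a reactant): contributes −x
(2) × 2 (scale by 2 for the 2 SO3(g)): (2)·(-94.6) = -189.2 kcal
(3) reversed (H2O(l) must end up as a reactant): +68.3 kcal
-116.0 = (-189.2) + (+68.3) − x
x = (-116.0 − (-120.9)) / (-1) = -4.9 kcal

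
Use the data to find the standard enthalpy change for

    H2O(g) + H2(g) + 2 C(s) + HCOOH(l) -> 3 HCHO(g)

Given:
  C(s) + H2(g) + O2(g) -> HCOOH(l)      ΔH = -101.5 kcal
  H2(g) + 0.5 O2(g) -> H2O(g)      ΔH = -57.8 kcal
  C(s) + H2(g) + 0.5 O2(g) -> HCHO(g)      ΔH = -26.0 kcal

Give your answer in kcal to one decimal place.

ΔH = 81.3 kcal

equation 1 reversed (HCOOH(l) must end up as a reactant): +101.5 kcal
equation 2 reversed (H2O(g) must end up as a reactant): +57.8 kcal
equation 3 × 3 (scale by 3 for the 3 HCHO(g)): (3)·(-26.0) = -78.0 kcal
Since enthalpy is a state function, ΔH = (+101.5) + (+57.8) + (-78.0) = 81.3 kcal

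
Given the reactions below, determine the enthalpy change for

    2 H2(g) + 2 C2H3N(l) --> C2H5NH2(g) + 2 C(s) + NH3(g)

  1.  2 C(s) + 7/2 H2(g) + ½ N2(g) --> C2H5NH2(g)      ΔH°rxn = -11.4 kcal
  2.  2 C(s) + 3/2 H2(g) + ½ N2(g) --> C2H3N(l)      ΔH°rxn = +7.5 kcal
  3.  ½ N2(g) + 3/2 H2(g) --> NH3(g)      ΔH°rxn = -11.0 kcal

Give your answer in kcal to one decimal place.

ΔH°rxn = -37.4 kcal

eq. 1 as written: -11.4 kcal
eq. 2 reversed and × 2: (-2)·(+7.5) = -15.0 kcal
eq. 3 as written: -11.0 kcal
Summing the manipulated equations, ΔH°rxn = (-11.4) + (-15.0) + (-11.0) = -37.4 kcal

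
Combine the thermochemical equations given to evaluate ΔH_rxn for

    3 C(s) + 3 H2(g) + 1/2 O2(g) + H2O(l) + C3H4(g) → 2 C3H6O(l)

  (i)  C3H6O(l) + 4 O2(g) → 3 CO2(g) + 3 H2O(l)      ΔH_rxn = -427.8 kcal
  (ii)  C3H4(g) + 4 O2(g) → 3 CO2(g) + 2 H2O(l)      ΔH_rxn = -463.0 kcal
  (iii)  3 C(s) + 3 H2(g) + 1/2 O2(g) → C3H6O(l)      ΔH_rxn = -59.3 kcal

(i) reversed: +427.8 kcal
(ii) as written (C3H4(g) already on the reactant side): -463.0 kcal
(iii) as written (C(s) already on the reactant side): -59.3 kcal
ΔH_rxn = (-1)·(-427.8) + (1)·(-463.0) + (1)·(-59.3) = -94.5 kcal

ΔH_rxn = -94.5 kcal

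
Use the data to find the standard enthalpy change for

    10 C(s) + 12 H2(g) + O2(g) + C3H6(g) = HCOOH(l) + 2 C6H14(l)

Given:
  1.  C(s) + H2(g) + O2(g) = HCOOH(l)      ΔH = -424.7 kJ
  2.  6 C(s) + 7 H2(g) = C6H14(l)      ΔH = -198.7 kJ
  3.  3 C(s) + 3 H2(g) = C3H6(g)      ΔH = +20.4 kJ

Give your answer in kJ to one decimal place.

eq. 1 as written: -424.7 kJ
eq. 2 × 2: (2)·(-198.7) = -397.4 kJ
eq. 3 reversed: -20.4 kJ
Summing the manipulated equations, ΔH = (1)·(-424.7) + (2)·(-198.7) + (-1)·(+20.4) = -842.5 kJ

ΔH = -842.5 kJ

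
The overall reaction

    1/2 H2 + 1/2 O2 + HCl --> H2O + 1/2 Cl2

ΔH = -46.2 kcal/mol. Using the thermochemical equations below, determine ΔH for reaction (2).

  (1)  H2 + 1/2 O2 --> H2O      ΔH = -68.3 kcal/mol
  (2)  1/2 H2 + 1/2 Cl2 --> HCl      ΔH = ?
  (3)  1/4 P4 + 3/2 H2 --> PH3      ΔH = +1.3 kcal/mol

(1) as written: -68.3 kcal/mol
(2) reversed: contributes −x
(3): not needed.
-46.2 = (-68.3) − x
x = (-46.2 − (-68.3)) / (-1) = -22.1 kcal/mol

ΔH = -22.1 kcal/mol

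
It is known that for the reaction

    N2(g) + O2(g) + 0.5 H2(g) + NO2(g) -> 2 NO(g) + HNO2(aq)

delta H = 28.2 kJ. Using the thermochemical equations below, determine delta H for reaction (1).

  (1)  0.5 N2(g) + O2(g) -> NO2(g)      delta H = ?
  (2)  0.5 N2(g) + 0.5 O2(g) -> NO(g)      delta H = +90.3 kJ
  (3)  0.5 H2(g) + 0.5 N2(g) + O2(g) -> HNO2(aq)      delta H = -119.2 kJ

delta H = 33.2 kJ

(1) reversed: contributes −x
(2) × 2: (2)·(+90.3) = +180.6 kJ
(3) as written: -119.2 kJ
+28.2 = (+180.6) + (-119.2) − x
x = (+28.2 − (+61.4)) / (-1) = 33.2 kJ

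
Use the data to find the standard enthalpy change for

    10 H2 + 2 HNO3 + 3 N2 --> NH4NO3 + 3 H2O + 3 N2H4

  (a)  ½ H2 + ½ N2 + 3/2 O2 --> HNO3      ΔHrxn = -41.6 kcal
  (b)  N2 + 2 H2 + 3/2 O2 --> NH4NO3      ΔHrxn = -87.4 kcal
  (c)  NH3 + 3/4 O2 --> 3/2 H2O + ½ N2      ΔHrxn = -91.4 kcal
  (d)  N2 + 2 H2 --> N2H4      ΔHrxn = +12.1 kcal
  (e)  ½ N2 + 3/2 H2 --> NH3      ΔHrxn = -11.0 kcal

(a) reversed and × 2: (-2)·(-41.6) = +83.2 kcal
(b) as written: -87.4 kcal
(c) × 2: (2)·(-91.4) = -182.8 kcal
(d) × 3: (3)·(+12.1) = +36.3 kcal
(e) × 2: (2)·(-11.0) = -22.0 kcal
Combining the equations, ΔHrxn = (-2)·(-41.6) + (1)·(-87.4) + (2)·(-91.4) + (3)·(+12.1) + (2)·(-11.0) = -172.7 kcal

ΔHrxn = -172.7 kcal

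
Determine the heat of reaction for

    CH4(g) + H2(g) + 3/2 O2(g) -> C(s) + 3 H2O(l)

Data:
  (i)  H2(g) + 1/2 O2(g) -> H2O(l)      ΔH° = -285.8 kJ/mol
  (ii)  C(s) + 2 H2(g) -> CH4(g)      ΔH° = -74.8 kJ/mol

(i) × 3 (scale by 3 for the 3 H2O(l)): (3)·(-285.8) = -857.4 kJ/mol
(ii) reversed (CH4(g) must end up as a reactant): +74.8 kJ/mol
By Hess's law, ΔH° = (-857.4) + (+74.8) = -782.6 kJ/mol

ΔH° = -782.6 kJ/mol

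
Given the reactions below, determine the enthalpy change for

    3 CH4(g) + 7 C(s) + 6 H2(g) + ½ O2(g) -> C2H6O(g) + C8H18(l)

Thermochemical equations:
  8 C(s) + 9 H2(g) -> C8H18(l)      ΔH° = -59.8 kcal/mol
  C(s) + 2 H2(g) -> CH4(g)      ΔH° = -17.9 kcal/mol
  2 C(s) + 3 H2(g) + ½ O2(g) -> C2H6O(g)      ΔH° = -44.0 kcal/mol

ΔH° = -50.1 kcal/mol

equation 1 as written: -59.8 kcal/mol
equation 2 reversed and × 3: (-3)·(-17.9) = +53.7 kcal/mol
equation 3 as written: -44.0 kcal/mol
Since enthalpy is a state function, ΔH° = (1)·(-59.8) + (-3)·(-17.9) + (1)·(-44.0) = -50.1 kcal/mol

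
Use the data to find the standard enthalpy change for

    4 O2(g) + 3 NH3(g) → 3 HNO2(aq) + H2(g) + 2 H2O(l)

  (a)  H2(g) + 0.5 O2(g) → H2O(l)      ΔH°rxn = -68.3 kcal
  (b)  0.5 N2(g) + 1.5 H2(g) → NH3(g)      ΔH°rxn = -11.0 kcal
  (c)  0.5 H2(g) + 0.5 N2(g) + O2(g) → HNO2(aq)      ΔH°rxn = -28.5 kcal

(a) × 2: (2)·(-68.3) = -136.6 kcal
(b) reversed and × 3: (-3)·(-11.0) = +33.0 kcal
(c) × 3: (3)·(-28.5) = -85.5 kcal
ΔH°rxn = (-136.6) + (+33.0) + (-85.5) = -189.1 kcal

ΔH°rxn = -189.1 kcal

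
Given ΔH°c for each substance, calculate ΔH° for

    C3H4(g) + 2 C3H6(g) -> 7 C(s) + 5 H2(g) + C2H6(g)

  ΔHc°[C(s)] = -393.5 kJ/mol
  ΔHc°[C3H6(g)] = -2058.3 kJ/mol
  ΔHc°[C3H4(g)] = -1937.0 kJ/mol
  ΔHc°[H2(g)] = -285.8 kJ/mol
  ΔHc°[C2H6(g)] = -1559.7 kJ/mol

With combustion enthalpies, reactants minus products:
= [1·(-1937.0) + 2·(-2058.3)] − [7·(-393.5) + 5·(-285.8) + 1·(-1559.7)]
= -310.4 kJ/mol

ΔH° = -310.4 kJ/mol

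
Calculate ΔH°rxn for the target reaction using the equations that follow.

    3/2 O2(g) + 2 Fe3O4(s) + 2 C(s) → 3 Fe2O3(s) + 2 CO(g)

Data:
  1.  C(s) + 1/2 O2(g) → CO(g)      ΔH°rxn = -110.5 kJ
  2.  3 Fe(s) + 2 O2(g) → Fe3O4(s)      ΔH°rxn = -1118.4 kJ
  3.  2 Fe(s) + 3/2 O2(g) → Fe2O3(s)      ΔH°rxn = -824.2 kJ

ΔH°rxn = -456.8 kJ

eq. 1 × 2 (scale by 2 for the 2 CO(g)): (2)·(-110.5) = -221.0 kJ
eq. 2 reversed and × 2 (reverse to put Fe3O4(s) on the reactant side; ×2 to match 2 Fe3O4(s) in the target): (-2)·(-1118.4) = +2236.8 kJ
eq. 3 × 3 (×3 to match 3 Fe2O3(s) in the target): (3)·(-824.2) = -2472.6 kJ
ΔH°rxn = (-221.0) + (+2236.8) + (-2472.6) = -456.8 kJ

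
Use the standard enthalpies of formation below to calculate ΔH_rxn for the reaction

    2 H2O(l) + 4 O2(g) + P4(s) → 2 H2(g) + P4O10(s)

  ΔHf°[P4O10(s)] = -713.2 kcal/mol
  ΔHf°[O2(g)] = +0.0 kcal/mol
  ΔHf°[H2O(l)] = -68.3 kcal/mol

Products: 2·(+0.0) + 1·(-713.2) = -713.2
Reactants: 2·(-68.3) + 4·(+0.0) + 1·(+0.0) = -136.6
ΔH_rxn = (-713.2) − (-136.6) = -576.6 kcal/mol

ΔH_rxn = -576.6 kcal/mol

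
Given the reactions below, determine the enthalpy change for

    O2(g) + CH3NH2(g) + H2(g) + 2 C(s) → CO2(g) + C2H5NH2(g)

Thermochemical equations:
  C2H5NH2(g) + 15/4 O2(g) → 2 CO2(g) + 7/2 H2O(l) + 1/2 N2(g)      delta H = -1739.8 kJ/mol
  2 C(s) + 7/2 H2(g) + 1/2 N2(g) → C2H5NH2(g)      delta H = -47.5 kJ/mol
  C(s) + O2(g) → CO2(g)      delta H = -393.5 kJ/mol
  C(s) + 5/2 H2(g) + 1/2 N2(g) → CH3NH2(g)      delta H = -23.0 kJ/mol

equation 1: not needed.
equation 2 as written: -47.5 kJ/mol
equation 3 as written: -393.5 kJ/mol
equation 4 reversed: +23.0 kJ/mol
Since enthalpy is a state function, delta H = (1)·(-47.5) + (1)·(-393.5) + (-1)·(-23.0) = -418.0 kJ/mol

delta H = -418.0 kJ/mol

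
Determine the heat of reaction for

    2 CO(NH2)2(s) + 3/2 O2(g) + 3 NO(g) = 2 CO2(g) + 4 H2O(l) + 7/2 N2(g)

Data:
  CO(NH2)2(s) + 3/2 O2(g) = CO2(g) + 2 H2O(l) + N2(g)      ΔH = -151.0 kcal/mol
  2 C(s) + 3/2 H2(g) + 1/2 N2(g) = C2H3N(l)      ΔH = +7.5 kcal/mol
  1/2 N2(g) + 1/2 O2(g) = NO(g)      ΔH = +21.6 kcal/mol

ΔH = -366.8 kcal/mol

equation 1 × 2 (scale by 2 for the 2 CO(NH2)2(s)): (2)·(-151.0) = -302.0 kcal/mol
equation 2: not needed (H2(g) appears nowhere else).
equation 3 reversed and × 3 (reverse to put NO(g) on the reactant side; ×3 to match 3 NO(g) in the target): (-3)·(+21.6) = -64.8 kcal/mol
Combining the equations, ΔH = (-302.0) + (-64.8) = -366.8 kcal/mol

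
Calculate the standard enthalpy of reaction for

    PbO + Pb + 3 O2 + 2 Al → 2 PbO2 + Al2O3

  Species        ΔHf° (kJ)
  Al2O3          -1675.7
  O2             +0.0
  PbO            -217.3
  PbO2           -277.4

ΔH°rxn = Σ nΔHf°(products) − Σ nΔHf°(reactants).
Products: 2·(-277.4) + 1·(-1675.7) = -2230.5
Reactants: 1·(-217.3) + 1·(+0.0) + 3·(+0.0) + 2·(+0.0) = -217.3
ΔH°rxn = (-2230.5) − (-217.3) = -2013.2 kJ

ΔH°rxn = -2013.2 kJ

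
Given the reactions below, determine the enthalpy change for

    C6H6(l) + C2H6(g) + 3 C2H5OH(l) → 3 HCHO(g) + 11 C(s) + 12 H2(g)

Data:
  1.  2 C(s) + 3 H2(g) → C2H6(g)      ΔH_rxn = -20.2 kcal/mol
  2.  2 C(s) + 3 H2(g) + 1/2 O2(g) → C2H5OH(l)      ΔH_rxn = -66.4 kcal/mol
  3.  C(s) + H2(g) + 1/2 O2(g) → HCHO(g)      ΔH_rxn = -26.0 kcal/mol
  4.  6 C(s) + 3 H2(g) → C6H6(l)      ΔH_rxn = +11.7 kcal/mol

ΔH_rxn = 129.7 kcal/mol

eq. 1 reversed: +20.2 kcal/mol
eq. 2 reversed and × 3: (-3)·(-66.4) = +199.2 kcal/mol
eq. 3 × 3: (3)·(-26.0) = -78.0 kcal/mol
eq. 4 reversed: -11.7 kcal/mol
ΔH_rxn = (+20.2) + (+199.2) + (-78.0) + (-11.7) = 129.7 kcal/mol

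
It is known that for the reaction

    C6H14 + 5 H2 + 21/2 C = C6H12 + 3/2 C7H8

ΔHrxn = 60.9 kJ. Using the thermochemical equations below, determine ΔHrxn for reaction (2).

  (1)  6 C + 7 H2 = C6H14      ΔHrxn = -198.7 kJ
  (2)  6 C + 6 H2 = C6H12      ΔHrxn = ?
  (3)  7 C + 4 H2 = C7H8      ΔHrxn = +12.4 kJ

(1) reversed (C6H14 must end up as a reactant): +198.7 kJ
(2) as written (C6H12 already on the product side): contributes x
(3) × 3/2 (scale by 3/2 for the 3/2 C7H8): (3/2)·(+12.4) = +18.6 kJ
+60.9 = (+198.7) + (+18.6) + x
x = (+60.9 − (+217.3)) / (1) = -156.4 kJ

ΔHrxn = -156.4 kJ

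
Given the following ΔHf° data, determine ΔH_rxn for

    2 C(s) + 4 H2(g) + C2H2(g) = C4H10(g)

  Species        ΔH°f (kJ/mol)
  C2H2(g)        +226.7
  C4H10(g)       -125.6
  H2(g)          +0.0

Products: 1·(-125.6) = -125.6
Reactants: 2·(+0.0) + 4·(+0.0) + 1·(+226.7) = +226.7
ΔH_rxn = (-125.6) − (+226.7) = -352.3 kJ/mol

ΔH_rxn = -352.3 kJ/mol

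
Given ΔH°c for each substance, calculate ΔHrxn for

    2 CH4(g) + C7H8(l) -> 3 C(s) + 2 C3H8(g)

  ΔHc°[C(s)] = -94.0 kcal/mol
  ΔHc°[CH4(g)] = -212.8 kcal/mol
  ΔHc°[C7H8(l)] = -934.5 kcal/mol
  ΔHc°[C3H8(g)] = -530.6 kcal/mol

Using ΔH = Σ nΔHc°(reactants) − Σ nΔHc°(products):
= [2·(-212.8) + 1·(-934.5)] − [3·(-94.0) + 2·(-530.6)]
= -16.9 kcal/mol

ΔHrxn = -16.9 kcal/mol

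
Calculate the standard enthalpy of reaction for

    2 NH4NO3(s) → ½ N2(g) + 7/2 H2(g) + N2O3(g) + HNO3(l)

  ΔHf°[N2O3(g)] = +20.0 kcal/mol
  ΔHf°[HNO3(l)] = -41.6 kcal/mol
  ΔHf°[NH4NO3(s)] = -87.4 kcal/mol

Products: 1/2·(+0.0) + 7/2·(+0.0) + 1·(+20.0) + 1·(-41.6) = -21.6
Reactants: 2·(-87.4) = -174.8
ΔH_rxn = (-21.6) − (-174.8) = 153.2 kcal/mol

ΔH_rxn = 153.2 kcal/mol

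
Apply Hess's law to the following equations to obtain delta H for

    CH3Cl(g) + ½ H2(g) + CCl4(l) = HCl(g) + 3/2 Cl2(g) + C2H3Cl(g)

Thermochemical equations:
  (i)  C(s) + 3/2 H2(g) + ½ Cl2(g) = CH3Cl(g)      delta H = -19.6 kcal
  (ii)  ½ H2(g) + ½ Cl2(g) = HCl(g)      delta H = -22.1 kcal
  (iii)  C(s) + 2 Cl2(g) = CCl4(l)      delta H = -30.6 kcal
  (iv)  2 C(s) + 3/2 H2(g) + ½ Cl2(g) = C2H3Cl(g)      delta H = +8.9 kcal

(i) reversed: +19.6 kcal
(ii) as written: -22.1 kcal
(iii) reversed: +30.6 kcal
(iv) as written: +8.9 kcal
Combining the equations, delta H = (+19.6) + (-22.1) + (+30.6) + (+8.9) = 37.0 kcal

delta H = 37.0 kcal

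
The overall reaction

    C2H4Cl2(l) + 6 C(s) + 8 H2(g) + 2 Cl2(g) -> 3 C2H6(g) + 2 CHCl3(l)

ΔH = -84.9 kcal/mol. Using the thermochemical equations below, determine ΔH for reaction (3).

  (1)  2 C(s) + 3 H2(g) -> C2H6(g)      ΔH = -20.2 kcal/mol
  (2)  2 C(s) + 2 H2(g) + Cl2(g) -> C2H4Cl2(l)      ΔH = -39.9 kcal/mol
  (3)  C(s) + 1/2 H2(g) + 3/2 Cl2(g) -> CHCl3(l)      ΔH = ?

ΔH = -32.1 kcal/mol

(1) × 3: (3)·(-20.2) = -60.6 kcal/mol
(2) reversed: +39.9 kcal/mol
(3) × 2: contributes 2·x
-84.9 = (-60.6) + (+39.9) + 2·x
x = (-84.9 − (-20.7)) / (2) = -32.1 kcal/mol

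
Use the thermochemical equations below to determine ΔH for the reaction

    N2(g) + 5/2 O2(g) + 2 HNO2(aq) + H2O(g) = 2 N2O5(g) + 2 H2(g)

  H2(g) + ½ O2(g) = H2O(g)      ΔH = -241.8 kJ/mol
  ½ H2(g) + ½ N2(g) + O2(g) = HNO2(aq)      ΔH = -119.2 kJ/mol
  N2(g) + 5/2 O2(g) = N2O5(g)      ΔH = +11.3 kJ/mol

ΔH = 502.8 kJ/mol

equation 1 reversed: +241.8 kJ/mol
equation 2 reversed and × 2: (-2)·(-119.2) = +238.4 kJ/mol
equation 3 × 2: (2)·(+11.3) = +22.6 kJ/mol
ΔH = (-1)·(-241.8) + (-2)·(-119.2) + (2)·(+11.3) = 502.8 kJ/mol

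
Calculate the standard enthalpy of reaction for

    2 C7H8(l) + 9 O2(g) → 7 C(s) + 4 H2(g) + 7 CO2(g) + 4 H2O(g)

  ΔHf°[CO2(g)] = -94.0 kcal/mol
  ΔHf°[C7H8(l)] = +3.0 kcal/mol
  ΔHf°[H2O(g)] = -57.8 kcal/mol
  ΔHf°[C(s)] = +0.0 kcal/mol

Products: 7·(+0.0) + 4·(+0.0) + 7·(-94.0) + 4·(-57.8) = -889.2
Reactants: 2·(+3.0) + 9·(+0.0) = +6.0
ΔHrxn = (-889.2) − (+6.0) = -895.2 kcal/mol

ΔHrxn = -895.2 kcal/mol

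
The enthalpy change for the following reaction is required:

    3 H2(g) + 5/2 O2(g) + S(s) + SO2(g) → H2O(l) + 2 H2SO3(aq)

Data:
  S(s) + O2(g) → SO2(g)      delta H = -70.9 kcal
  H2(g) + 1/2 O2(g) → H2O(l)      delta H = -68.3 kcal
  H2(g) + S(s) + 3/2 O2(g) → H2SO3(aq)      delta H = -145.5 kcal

equation 1 reversed: +70.9 kcal
equation 2 as written: -68.3 kcal
equation 3 × 2: (2)·(-145.5) = -291.0 kcal
delta H = (+70.9) + (-68.3) + (-291.0) = -288.4 kcal

delta H = -288.4 kcal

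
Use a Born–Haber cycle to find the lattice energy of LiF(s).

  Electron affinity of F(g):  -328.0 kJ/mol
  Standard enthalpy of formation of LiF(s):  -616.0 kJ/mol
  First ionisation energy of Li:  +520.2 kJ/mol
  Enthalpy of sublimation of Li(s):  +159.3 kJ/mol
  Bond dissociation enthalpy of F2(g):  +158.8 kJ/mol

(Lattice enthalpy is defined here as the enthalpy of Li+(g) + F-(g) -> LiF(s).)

ΔHf° = 1·ΔHsub + 1·(ΣIE) + 1/2·D(F2) + 1·EA + U
-616.0 = 1·(+159.3) + 1·(+520.2) + 1/2·(+158.8) + 1·(-328.0) + U
U = -616.0 − (+430.9) = -1046.9 kJ/mol

U = -1046.9 kJ/mol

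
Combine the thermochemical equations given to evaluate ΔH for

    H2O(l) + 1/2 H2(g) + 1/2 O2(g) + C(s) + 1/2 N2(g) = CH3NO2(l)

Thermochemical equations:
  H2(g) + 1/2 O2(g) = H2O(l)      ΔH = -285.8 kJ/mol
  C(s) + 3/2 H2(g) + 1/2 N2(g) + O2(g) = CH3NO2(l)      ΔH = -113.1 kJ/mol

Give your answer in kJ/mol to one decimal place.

ΔH = 172.7 kJ/mol

equation 1 reversed (reverse to put H2O(l) on the reactant side): +285.8 kJ/mol
equation 2 as written (CH3NO2(l) already on the product side): -113.1 kJ/mol
ΔH = (-1)·(-285.8) + (1)·(-113.1) = 172.7 kJ/mol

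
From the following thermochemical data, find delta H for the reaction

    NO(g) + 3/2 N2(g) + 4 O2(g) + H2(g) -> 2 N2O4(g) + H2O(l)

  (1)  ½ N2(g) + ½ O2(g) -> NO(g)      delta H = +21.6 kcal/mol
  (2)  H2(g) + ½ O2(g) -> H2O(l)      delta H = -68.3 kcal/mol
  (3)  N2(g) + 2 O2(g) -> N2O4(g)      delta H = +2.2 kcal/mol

(1) reversed: -21.6 kcal/mol
(2) as written: -68.3 kcal/mol
(3) × 2: (2)·(+2.2) = +4.4 kcal/mol
delta H = (-21.6) + (-68.3) + (+4.4) = -85.5 kcal/mol

delta H = -85.5 kcal/mol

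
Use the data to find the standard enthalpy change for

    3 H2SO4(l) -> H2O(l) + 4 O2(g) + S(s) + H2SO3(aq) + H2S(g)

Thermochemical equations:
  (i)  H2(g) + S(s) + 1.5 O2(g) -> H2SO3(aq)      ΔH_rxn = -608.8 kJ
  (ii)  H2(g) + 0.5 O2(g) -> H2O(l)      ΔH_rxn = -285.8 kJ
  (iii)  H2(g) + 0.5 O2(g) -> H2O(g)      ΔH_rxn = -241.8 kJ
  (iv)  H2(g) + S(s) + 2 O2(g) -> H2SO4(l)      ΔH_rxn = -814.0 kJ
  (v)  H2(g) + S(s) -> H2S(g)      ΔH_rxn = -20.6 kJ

ΔH_rxn = 1526.8 kJ

(i) as written: -608.8 kJ
(ii) as written: -285.8 kJ
(iii): not needed.
(iv) reversed and × 3: (-3)·(-814.0) = +2442.0 kJ
(v) as written: -20.6 kJ
ΔH_rxn = (1)·(-608.8) + (1)·(-285.8) + (-3)·(-814.0) + (1)·(-20.6) = 1526.8 kJ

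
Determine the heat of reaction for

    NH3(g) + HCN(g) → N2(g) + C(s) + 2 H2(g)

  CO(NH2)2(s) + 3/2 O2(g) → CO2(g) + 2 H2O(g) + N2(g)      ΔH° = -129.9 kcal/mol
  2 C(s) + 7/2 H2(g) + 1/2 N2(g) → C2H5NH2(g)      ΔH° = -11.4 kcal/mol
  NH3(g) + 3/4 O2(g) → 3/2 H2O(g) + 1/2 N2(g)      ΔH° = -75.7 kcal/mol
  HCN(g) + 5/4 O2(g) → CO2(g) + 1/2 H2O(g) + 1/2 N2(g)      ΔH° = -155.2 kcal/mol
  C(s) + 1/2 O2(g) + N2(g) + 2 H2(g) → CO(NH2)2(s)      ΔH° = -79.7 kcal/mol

ΔH° = -21.3 kcal/mol

equation 1 reversed: +129.9 kcal/mol
equation 2: not needed (C2H5NH2(g) appears nowhere else).
equation 3 as written (NH3(g) already on the reactant side): -75.7 kcal/mol
equation 4 as written (HCN(g) already on the reactant side): -155.2 kcal/mol
equation 5 reversed: +79.7 kcal/mol
Combining the equations, ΔH° = (+129.9) + (-75.7) + (-155.2) + (+79.7) = -21.3 kcal/mol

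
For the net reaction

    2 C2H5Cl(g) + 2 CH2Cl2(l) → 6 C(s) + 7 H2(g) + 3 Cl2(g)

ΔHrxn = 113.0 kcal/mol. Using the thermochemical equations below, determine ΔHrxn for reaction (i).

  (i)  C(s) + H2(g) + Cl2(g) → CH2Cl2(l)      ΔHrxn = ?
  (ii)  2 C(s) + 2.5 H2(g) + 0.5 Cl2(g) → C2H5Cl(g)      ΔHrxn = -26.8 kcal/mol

(i) reversed and × 2: contributes −2·x
(ii) reversed and × 2: (-2)·(-26.8) = +53.6 kcal/mol
+113.0 = (+53.6) − 2·x
x = (+113.0 − (+53.6)) / (-2) = -29.7 kcal/mol

ΔHrxn = -29.7 kcal/mol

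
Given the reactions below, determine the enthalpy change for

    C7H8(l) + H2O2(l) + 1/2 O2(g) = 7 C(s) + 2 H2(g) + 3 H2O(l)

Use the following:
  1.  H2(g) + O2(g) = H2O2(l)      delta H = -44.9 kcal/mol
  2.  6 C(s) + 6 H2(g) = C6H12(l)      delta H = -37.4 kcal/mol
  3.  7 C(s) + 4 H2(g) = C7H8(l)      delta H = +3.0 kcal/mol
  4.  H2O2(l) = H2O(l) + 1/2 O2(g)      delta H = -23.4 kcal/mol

eq. 1 × 2: (2)·(-44.9) = -89.8 kcal/mol
eq. 2: not needed.
eq. 3 reversed: -3.0 kcal/mol
eq. 4 × 3: (3)·(-23.4) = -70.2 kcal/mol
Since enthalpy is a state function, delta H = (-89.8) + (-3.0) + (-70.2) = -163.0 kcal/mol

delta H = -163.0 kcal/mol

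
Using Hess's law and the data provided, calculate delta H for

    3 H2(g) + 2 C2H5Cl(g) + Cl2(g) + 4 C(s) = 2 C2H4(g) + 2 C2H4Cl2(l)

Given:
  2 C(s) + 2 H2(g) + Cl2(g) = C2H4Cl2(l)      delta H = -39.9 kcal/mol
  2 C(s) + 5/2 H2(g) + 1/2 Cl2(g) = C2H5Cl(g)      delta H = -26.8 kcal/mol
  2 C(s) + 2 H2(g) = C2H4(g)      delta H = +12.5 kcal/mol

delta H = -1.2 kcal/mol

equation 1 × 2 (scale by 2 for the 2 C2H4Cl2(l)): (2)·(-39.9) = -79.8 kcal/mol
equation 2 reversed and × 2 (C2H5Cl(g) must end up as a reactant; ×2 to match 2 C2H5Cl(g) in the target): (-2)·(-26.8) = +53.6 kcal/mol
equation 3 × 2 (scale by 2 for the 2 C2H4(g)): (2)·(+12.5) = +25.0 kcal/mol
Combining the equations, delta H = (2)·(-39.9) + (-2)·(-26.8) + (2)·(+12.5) = -1.2 kcal/mol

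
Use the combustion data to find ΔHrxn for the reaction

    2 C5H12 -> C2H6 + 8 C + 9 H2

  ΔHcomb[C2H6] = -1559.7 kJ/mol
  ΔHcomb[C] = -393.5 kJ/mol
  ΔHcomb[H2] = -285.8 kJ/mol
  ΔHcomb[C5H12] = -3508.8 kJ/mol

ΔHrxn = 262.3 kJ/mol

Using ΔH = Σ nΔHc°(reactants) − Σ nΔHc°(products):
= [2·(-3508.8)] − [1·(-1559.7) + 8·(-393.5) + 9·(-285.8)]
= 262.3 kJ/mol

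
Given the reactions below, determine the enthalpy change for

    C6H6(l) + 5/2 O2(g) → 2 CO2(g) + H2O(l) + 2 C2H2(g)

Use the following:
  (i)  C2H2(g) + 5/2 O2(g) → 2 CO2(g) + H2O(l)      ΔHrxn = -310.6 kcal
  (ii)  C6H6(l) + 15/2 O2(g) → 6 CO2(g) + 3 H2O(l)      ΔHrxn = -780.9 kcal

(i) reversed and × 2: (-2)·(-310.6) = +621.2 kcal
(ii) as written: -780.9 kcal
Combining the equations, ΔHrxn = (-2)·(-310.6) + (1)·(-780.9) = -159.7 kcal

ΔHrxn = -159.7 kcal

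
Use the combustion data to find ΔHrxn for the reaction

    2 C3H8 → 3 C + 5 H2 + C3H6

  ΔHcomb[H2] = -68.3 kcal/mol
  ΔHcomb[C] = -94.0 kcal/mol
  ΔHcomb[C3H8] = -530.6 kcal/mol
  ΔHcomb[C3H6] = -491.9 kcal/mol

With combustion enthalpies, reactants minus products:
= [2·(-530.6)] − [3·(-94.0) + 5·(-68.3) + 1·(-491.9)]
= 54.2 kcal/mol

ΔHrxn = 54.2 kcal/mol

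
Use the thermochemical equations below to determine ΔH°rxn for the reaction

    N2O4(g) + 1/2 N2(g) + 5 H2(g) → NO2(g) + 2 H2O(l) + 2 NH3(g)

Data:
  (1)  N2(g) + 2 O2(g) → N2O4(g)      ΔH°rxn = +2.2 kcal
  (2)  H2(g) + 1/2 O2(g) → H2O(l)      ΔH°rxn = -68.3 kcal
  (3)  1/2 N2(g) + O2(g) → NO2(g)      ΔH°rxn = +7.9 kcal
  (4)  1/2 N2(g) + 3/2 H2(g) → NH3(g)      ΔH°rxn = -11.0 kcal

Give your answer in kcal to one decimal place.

(1) reversed (N2O4(g) must end up as a reactant): -2.2 kcal
(2) × 2 (×2 to match 2 H2O(l) in the target): (2)·(-68.3) = -136.6 kcal
(3) as written (NO2(g) already on the product side): +7.9 kcal
(4) × 2 (×2 to match 2 NH3(g) in the target): (2)·(-11.0) = -22.0 kcal
Combining the equations, ΔH°rxn = (-2.2) + (-136.6) + (+7.9) + (-22.0) = -152.9 kcal

ΔH°rxn = -152.9 kcal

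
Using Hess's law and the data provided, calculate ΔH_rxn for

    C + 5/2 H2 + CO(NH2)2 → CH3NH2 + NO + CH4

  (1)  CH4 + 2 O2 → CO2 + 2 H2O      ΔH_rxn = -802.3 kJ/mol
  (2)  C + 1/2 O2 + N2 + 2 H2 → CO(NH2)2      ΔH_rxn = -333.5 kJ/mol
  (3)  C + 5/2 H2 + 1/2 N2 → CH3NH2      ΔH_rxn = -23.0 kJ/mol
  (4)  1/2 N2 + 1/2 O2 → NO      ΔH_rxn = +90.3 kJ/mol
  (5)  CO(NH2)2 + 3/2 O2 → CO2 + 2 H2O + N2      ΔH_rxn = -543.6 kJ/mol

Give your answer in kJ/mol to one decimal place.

(1) reversed (reverse to put CH4 on the product side): +802.3 kJ/mol
(2): not needed.
(3) as written (CH3NH2 already on the product side): -23.0 kJ/mol
(4) as written (NO already on the product side): +90.3 kJ/mol
(5) as written: -543.6 kJ/mol
By Hess's law, ΔH_rxn = (+802.3) + (-23.0) + (+90.3) + (-543.6) = 326.0 kJ/mol

ΔH_rxn = 326.0 kJ/mol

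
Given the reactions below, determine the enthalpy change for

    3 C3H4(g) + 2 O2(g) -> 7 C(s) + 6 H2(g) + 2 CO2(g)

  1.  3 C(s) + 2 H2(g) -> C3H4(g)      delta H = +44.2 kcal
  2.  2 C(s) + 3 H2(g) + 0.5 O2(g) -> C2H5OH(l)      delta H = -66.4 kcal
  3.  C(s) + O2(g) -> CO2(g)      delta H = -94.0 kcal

delta H = -320.6 kcal

eq. 1 reversed and × 3: (-3)·(+44.2) = -132.6 kcal
eq. 2: not needed.
eq. 3 × 2: (2)·(-94.0) = -188.0 kcal
By Hess's law, delta H = (-3)·(+44.2) + (2)·(-94.0) = -320.6 kcal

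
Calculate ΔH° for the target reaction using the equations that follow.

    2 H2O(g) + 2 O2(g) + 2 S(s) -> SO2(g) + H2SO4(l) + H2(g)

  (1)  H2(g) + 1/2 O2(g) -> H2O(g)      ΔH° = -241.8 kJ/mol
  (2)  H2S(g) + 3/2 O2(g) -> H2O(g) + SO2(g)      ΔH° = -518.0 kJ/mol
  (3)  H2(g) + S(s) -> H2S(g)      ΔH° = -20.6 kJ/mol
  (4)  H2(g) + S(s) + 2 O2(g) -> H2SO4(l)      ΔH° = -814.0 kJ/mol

ΔH° = -627.2 kJ/mol

(1) reversed and × 3: (-3)·(-241.8) = +725.4 kJ/mol
(2) as written (SO2(g) already on the product side): -518.0 kJ/mol
(3) as written: -20.6 kJ/mol
(4) as written (H2SO4(l) already on the product side): -814.0 kJ/mol
By Hess's law, ΔH° = (+725.4) + (-518.0) + (-20.6) + (-814.0) = -627.2 kJ/mol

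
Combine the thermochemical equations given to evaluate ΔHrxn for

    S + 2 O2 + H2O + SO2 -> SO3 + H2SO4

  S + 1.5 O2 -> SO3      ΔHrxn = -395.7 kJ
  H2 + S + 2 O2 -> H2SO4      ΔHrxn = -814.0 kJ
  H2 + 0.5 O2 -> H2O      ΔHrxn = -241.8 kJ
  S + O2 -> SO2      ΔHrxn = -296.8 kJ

ΔHrxn = -671.1 kJ

equation 1 as written (SO3 already on the product side): -395.7 kJ
equation 2 as written (H2SO4 already on the product side): -814.0 kJ
equation 3 reversed (H2O must end up as a reactant): +241.8 kJ
equation 4 reversed (SO2 must end up as a reactant): +296.8 kJ
Since enthalpy is a state function, ΔHrxn = (-395.7) + (-814.0) + (+241.8) + (+296.8) = -671.1 kJ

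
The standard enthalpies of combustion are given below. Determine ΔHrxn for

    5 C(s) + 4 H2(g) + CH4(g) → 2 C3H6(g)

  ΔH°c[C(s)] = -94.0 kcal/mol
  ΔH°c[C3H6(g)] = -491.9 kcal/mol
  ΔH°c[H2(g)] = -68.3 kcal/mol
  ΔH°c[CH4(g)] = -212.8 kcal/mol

ΔHrxn = 27.8 kcal/mol

Using ΔH = Σ nΔHc°(reactants) − Σ nΔHc°(products):
= [5·(-94.0) + 4·(-68.3) + 1·(-212.8)] − [2·(-491.9)]
= 27.8 kcal/mol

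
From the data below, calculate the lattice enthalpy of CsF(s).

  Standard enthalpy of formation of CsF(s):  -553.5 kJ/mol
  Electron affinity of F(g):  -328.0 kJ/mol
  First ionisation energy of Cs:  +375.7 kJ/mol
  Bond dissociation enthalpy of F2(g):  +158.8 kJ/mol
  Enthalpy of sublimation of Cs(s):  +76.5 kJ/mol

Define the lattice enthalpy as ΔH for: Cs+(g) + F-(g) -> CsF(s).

U = -757.1 kJ/mol

ΔHf° = 1·ΔHsub + 1·(ΣIE) + 1/2·D(F2) + 1·EA + U
-553.5 = 1·(+76.5) + 1·(+375.7) + 1/2·(+158.8) + 1·(-328.0) + U
U = -553.5 − (+203.6) = -757.1 kJ/mol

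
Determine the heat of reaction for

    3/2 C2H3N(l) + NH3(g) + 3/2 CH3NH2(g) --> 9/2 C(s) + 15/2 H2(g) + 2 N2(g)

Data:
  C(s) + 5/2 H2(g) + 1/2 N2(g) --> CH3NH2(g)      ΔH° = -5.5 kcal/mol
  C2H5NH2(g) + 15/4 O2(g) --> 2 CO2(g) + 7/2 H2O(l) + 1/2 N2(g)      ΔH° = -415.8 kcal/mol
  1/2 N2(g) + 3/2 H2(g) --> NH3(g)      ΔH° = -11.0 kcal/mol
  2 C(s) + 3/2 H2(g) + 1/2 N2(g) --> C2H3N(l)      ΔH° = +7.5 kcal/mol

ΔH° = 8.0 kcal/mol

equation 1 reversed and × 3/2 (reverse to put CH3NH2(g) on the reactant side; scale by 3/2 for the 3/2 CH3NH2(g)): (-3/2)·(-5.5) = +8.25 kcal/mol
equation 2: not needed (H2O(l) appears nowhere else).
equation 3 reversed (reverse to put NH3(g) on the reactant side): +11.0 kcal/mol
equation 4 reversed and × 3/2 (reverse to put C2H3N(l) on the reactant side; ×3/2 to match 3/2 C2H3N(l) in the target): (-3/2)·(+7.5) = -11.25 kcal/mol
Summing the manipulated equations, ΔH° = (-3/2)·(-5.5) + (-1)·(-11.0) + (-3/2)·(+7.5) = 8.0 kcal/mol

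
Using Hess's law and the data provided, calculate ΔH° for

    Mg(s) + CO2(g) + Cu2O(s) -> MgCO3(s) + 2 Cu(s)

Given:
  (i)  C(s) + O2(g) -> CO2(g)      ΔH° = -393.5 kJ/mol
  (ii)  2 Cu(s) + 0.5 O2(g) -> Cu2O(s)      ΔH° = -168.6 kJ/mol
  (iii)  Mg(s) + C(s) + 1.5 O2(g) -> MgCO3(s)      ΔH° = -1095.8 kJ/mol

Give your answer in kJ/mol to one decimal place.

ΔH° = -533.7 kJ/mol

(i) reversed (reverse to put CO2(g) on the reactant side): +393.5 kJ/mol
(ii) reversed (Cu2O(s) must end up as a reactant): +168.6 kJ/mol
(iii) as written (MgCO3(s) already on the product side): -1095.8 kJ/mol
By Hess's law, ΔH° = (-1)·(-393.5) + (-1)·(-168.6) + (1)·(-1095.8) = -533.7 kJ/mol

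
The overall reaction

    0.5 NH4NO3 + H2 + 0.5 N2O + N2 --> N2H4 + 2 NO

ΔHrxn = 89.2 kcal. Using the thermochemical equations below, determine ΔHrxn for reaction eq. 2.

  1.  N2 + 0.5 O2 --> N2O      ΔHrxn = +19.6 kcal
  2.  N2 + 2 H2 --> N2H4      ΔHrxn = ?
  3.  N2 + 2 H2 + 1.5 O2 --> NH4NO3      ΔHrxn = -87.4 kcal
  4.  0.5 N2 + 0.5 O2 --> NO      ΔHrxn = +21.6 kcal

ΔHrxn = 12.1 kcal

eq. 1 reversed and × 1/2: (-1/2)·(+19.6) = -9.8 kcal
eq. 2 as written: contributes x
eq. 3 reversed and × 1/2: (-1/2)·(-87.4) = +43.7 kcal
eq. 4 × 2: (2)·(+21.6) = +43.2 kcal
+89.2 = (-9.8) + (+43.7) + (+43.2) + x
x = (+89.2 − (+77.1)) / (1) = 12.1 kcal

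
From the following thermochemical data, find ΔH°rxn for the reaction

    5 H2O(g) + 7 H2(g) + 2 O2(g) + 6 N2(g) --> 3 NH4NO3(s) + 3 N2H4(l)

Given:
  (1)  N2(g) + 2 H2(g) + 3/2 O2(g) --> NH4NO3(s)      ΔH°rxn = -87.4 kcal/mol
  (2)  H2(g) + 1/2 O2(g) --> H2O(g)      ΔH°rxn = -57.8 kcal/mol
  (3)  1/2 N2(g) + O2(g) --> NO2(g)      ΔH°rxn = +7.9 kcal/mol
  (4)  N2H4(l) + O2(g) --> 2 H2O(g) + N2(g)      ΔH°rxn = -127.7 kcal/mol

(1) × 3 (×3 to match 3 NH4NO3(s) in the target): (3)·(-87.4) = -262.2 kcal/mol
(2) as written: -57.8 kcal/mol
(3): not needed (NO2(g) appears nowhere else).
(4) reversed and × 3 (N2H4(l) must end up as a product; scale by 3 for the 3 N2H4(l)): (-3)·(-127.7) = +383.1 kcal/mol
ΔH°rxn = (-262.2) + (-57.8) + (+383.1) = 63.1 kcal/mol

ΔH°rxn = 63.1 kcal/mol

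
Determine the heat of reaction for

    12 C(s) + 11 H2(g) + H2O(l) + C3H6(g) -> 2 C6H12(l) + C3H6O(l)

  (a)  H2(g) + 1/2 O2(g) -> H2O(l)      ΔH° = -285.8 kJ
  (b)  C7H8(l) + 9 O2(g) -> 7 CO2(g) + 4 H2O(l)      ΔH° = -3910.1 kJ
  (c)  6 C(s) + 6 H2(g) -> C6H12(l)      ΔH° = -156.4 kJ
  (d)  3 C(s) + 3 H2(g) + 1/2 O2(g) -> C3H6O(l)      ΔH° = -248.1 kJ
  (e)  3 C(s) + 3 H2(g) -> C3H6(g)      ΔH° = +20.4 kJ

ΔH° = -295.5 kJ

(a) reversed: +285.8 kJ
(b): not needed (CO2(g) appears nowhere else).
(c) × 2 (scale by 2 for the 2 C6H12(l)): (2)·(-156.4) = -312.8 kJ
(d) as written (C3H6O(l) already on the product side): -248.1 kJ
(e) reversed (reverse to put C3H6(g) on the reactant side): -20.4 kJ
ΔH° = (-1)·(-285.8) + (2)·(-156.4) + (1)·(-248.1) + (-1)·(+20.4) = -295.5 kJ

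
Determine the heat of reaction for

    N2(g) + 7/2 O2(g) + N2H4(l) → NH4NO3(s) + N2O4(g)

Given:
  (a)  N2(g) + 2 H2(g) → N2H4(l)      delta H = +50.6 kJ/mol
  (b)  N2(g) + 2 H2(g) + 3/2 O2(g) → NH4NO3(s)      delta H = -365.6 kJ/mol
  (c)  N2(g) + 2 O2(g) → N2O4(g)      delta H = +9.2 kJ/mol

(a) reversed (reverse to put N2H4(l) on the reactant side): -50.6 kJ/mol
(b) as written (NH4NO3(s) already on the product side): -365.6 kJ/mol
(c) as written (N2O4(g) already on the product side): +9.2 kJ/mol
delta H = (-50.6) + (-365.6) + (+9.2) = -407.0 kJ/mol

delta H = -407.0 kJ/mol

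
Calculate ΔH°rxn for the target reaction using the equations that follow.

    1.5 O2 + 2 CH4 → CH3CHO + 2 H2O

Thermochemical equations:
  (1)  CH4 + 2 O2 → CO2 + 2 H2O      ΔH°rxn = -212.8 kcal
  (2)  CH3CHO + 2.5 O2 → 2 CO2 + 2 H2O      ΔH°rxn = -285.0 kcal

ΔH°rxn = -140.6 kcal

(1) × 2 (×2 to match 2 CH4 in the target): (2)·(-212.8) = -425.6 kcal
(2) reversed (CH3CHO must end up as a product): +285.0 kcal
ΔH°rxn = (-425.6) + (+285.0) = -140.6 kcal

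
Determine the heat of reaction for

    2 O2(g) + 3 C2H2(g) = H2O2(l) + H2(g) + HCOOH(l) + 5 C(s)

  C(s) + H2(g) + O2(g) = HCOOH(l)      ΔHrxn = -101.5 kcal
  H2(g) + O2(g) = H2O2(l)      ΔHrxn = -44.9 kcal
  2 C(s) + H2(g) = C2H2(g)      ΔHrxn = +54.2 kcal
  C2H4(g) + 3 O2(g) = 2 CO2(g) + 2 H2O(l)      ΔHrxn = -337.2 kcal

ΔHrxn = -309.0 kcal

equation 1 as written (HCOOH(l) already on the product side): -101.5 kcal
equation 2 as written (H2O2(l) already on the product side): -44.9 kcal
equation 3 reversed and × 3 (reverse to put C2H2(g) on the reactant side; ×3 to match 3 C2H2(g) in the target): (-3)·(+54.2) = -162.6 kcal
equation 4: not needed (H2O(l) appears nowhere else).
Combining the equations, ΔHrxn = (1)·(-101.5) + (1)·(-44.9) + (-3)·(+54.2) = -309.0 kcal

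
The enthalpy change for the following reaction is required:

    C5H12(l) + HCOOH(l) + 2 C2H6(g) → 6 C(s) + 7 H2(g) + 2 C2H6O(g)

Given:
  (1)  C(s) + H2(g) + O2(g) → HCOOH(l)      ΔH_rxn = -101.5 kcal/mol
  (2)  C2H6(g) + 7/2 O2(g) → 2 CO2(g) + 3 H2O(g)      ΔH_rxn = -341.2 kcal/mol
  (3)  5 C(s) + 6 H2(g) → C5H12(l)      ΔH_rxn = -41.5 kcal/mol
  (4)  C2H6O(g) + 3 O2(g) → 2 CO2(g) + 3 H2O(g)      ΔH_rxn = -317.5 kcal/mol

(1) reversed: +101.5 kcal/mol
(2) × 2: (2)·(-341.2) = -682.4 kcal/mol
(3) reversed: +41.5 kcal/mol
(4) reversed and × 2: (-2)·(-317.5) = +635.0 kcal/mol
ΔH_rxn = (-1)·(-101.5) + (2)·(-341.2) + (-1)·(-41.5) + (-2)·(-317.5) = 95.6 kcal/mol

ΔH_rxn = 95.6 kcal/mol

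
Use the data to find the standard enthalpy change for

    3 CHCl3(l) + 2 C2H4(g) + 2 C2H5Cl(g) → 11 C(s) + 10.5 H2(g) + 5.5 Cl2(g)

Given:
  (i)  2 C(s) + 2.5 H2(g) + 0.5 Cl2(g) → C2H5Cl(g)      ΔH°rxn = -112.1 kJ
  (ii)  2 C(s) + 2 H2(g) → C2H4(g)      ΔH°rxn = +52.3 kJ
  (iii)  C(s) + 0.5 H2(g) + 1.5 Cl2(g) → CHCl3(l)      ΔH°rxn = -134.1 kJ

ΔH°rxn = 521.9 kJ

(i) reversed and × 2 (reverse to put C2H5Cl(g) on the reactant side; ×2 to match 2 C2H5Cl(g) in the target): (-2)·(-112.1) = +224.2 kJ
(ii) reversed and × 2 (C2H4(g) must end up as a reactant; scale by 2 for the 2 C2H4(g)): (-2)·(+52.3) = -104.6 kJ
(iii) reversed and × 3 (reverse to put CHCl3(l) on the reactant side; scale by 3 for the 3 CHCl3(l)): (-3)·(-134.1) = +402.3 kJ
ΔH°rxn = (+224.2) + (-104.6) + (+402.3) = 521.9 kJ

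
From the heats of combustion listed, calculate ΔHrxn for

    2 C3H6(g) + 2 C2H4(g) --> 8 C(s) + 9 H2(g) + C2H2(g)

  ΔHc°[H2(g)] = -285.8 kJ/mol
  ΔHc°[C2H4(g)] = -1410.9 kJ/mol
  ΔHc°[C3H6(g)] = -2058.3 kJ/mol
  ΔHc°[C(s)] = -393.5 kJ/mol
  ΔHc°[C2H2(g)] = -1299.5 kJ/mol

Using ΔH = Σ nΔHc°(reactants) − Σ nΔHc°(products):
= [2·(-2058.3) + 2·(-1410.9)] − [8·(-393.5) + 9·(-285.8) + 1·(-1299.5)]
= 81.3 kJ/mol

ΔHrxn = 81.3 kJ/mol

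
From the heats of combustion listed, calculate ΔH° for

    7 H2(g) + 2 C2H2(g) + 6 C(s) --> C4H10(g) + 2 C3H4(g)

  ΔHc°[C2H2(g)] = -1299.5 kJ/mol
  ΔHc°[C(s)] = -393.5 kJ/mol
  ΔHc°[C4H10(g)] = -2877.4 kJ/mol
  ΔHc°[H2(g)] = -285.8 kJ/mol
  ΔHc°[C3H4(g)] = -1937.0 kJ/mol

ΔH° = -209.2 kJ/mol

With combustion enthalpies, reactants minus products:
= [7·(-285.8) + 2·(-1299.5) + 6·(-393.5)] − [1·(-2877.4) + 2·(-1937.0)]
= -209.2 kJ/mol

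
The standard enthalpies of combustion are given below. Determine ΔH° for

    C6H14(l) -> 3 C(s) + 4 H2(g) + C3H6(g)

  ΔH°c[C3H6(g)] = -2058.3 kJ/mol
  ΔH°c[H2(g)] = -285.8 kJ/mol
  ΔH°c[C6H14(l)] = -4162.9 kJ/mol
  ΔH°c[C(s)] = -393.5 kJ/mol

With combustion enthalpies, reactants minus products:
= [1·(-4162.9)] − [3·(-393.5) + 4·(-285.8) + 1·(-2058.3)]
= 219.1 kJ/mol

ΔH° = 219.1 kJ/mol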